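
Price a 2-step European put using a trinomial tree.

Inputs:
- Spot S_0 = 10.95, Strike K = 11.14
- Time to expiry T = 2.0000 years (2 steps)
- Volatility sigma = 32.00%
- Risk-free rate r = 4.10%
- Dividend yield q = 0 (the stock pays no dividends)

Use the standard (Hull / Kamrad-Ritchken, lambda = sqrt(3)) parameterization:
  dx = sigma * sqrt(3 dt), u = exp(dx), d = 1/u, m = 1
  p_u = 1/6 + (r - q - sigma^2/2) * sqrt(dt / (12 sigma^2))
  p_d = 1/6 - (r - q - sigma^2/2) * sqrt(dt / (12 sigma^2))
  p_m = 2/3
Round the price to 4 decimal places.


dt = T/N = 1.000000; dx = sigma*sqrt(3*dt) = 0.554256
u = exp(dx) = 1.740646; d = 1/u = 0.574499
p_u = 0.157465, p_m = 0.666667, p_d = 0.175868
Discount per step: exp(-r*dt) = 0.959829
Stock lattice S(k, j) with j the centered position index:
  k=0: S(0,+0) = 10.9500
  k=1: S(1,-1) = 6.2908; S(1,+0) = 10.9500; S(1,+1) = 19.0601
  k=2: S(2,-2) = 3.6140; S(2,-1) = 6.2908; S(2,+0) = 10.9500; S(2,+1) = 19.0601; S(2,+2) = 33.1768
Terminal payoffs V(N, j) = max(K - S_T, 0):
  V(2,-2) = 7.525958; V(2,-1) = 4.849232; V(2,+0) = 0.190000; V(2,+1) = 0.000000; V(2,+2) = 0.000000
Backward induction: V(k, j) = exp(-r*dt) * [p_u * V(k+1, j+1) + p_m * V(k+1, j) + p_d * V(k+1, j-1)]
  V(1,-1) = exp(-r*dt) * [p_u*0.190000 + p_m*4.849232 + p_d*7.525958] = 4.402080
  V(1,+0) = exp(-r*dt) * [p_u*0.000000 + p_m*0.190000 + p_d*4.849232] = 0.940145
  V(1,+1) = exp(-r*dt) * [p_u*0.000000 + p_m*0.000000 + p_d*0.190000] = 0.032073
  V(0,+0) = exp(-r*dt) * [p_u*0.032073 + p_m*0.940145 + p_d*4.402080] = 1.349519

Answer: Price = V(0,0) = 1.3495


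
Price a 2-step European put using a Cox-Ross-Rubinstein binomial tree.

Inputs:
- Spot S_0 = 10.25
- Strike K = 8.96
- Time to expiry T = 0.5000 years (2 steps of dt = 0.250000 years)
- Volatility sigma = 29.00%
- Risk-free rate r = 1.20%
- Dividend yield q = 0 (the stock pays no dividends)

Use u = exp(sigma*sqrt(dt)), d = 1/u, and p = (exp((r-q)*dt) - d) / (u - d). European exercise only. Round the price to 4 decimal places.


Answer: Price = V(0,0) = 0.3547

Derivation:
dt = T/N = 0.250000
u = exp(sigma*sqrt(dt)) = 1.156040; d = 1/u = 0.865022
p = (exp((r-q)*dt) - d) / (u - d) = 0.474138
Discount per step: exp(-r*dt) = 0.997004
Stock lattice S(k, i) with i counting down-moves:
  k=0: S(0,0) = 10.2500
  k=1: S(1,0) = 11.8494; S(1,1) = 8.8665
  k=2: S(2,0) = 13.6984; S(2,1) = 10.2500; S(2,2) = 7.6697
Terminal payoffs V(N, i) = max(K - S_T, 0):
  V(2,0) = 0.000000; V(2,1) = 0.000000; V(2,2) = 1.290298
Backward induction: V(k, i) = exp(-r*dt) * [p * V(k+1, i) + (1-p) * V(k+1, i+1)].
  V(1,0) = exp(-r*dt) * [p*0.000000 + (1-p)*0.000000] = 0.000000
  V(1,1) = exp(-r*dt) * [p*0.000000 + (1-p)*1.290298] = 0.676487
  V(0,0) = exp(-r*dt) * [p*0.000000 + (1-p)*0.676487] = 0.354674


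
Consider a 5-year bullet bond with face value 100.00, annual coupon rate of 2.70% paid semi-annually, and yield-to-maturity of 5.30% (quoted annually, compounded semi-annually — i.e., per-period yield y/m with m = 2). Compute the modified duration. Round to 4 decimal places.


Coupon per period c = face * coupon_rate / m = 1.350000
Periods per year m = 2; per-period yield y/m = 0.026500
Number of cashflows N = 10
Cashflows (t years, CF_t, discount factor 1/(1+y/m)^(m*t), PV):
  t = 0.5000: CF_t = 1.350000, DF = 0.974184, PV = 1.315149
  t = 1.0000: CF_t = 1.350000, DF = 0.949035, PV = 1.281197
  t = 1.5000: CF_t = 1.350000, DF = 0.924535, PV = 1.248122
  t = 2.0000: CF_t = 1.350000, DF = 0.900667, PV = 1.215900
  t = 2.5000: CF_t = 1.350000, DF = 0.877415, PV = 1.184511
  t = 3.0000: CF_t = 1.350000, DF = 0.854764, PV = 1.153932
  t = 3.5000: CF_t = 1.350000, DF = 0.832698, PV = 1.124142
  t = 4.0000: CF_t = 1.350000, DF = 0.811201, PV = 1.095121
  t = 4.5000: CF_t = 1.350000, DF = 0.790259, PV = 1.066850
  t = 5.0000: CF_t = 101.350000, DF = 0.769858, PV = 78.025079
Price P = sum_t PV_t = 88.710001
First compute Macaulay numerator sum_t t * PV_t:
  t * PV_t at t = 0.5000: 0.657574
  t * PV_t at t = 1.0000: 1.281197
  t * PV_t at t = 1.5000: 1.872182
  t * PV_t at t = 2.0000: 2.431801
  t * PV_t at t = 2.5000: 2.961277
  t * PV_t at t = 3.0000: 3.461795
  t * PV_t at t = 3.5000: 3.934496
  t * PV_t at t = 4.0000: 4.380484
  t * PV_t at t = 4.5000: 4.800823
  t * PV_t at t = 5.0000: 390.125394
Macaulay duration D = 415.907023 / 88.710001 = 4.688389
Modified duration = D / (1 + y/m) = 4.688389 / (1 + 0.026500) = 4.567354

Answer: Modified duration = 4.5674


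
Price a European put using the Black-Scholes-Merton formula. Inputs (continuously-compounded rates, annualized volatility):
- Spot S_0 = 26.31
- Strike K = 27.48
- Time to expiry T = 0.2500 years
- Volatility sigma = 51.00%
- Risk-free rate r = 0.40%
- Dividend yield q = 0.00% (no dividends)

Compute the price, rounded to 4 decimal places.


d1 = (ln(S/K) + (r - q + 0.5*sigma^2) * T) / (sigma * sqrt(T)) = -0.03920342
d2 = d1 - sigma * sqrt(T) = -0.29420342
exp(-rT) = 0.99900050; exp(-qT) = 1.00000000
P = K * exp(-rT) * N(-d2) - S_0 * exp(-qT) * N(-d1)
N(-d1) = 0.51563590; N(-d2) = 0.61569877
P = 27.4800 * 0.99900050 * 0.61569877 - 26.3100 * 1.00000000 * 0.51563590 = 3.3361

Answer: Price = 3.3361


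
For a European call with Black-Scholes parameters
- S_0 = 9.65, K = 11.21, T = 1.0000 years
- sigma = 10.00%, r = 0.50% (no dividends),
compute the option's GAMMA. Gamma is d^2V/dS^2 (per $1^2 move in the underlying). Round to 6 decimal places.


d1 = -1.3984832173; d2 = -1.4984832173
phi(d1) = 0.1500455765; exp(-qT) = 1.0000000000; exp(-rT) = 0.9950124792
Gamma = exp(-qT) * phi(d1) / (S * sigma * sqrt(T)) = 1.0000000000 * 0.1500455765 / (9.6500 * 0.1000 * 1.0000000000) = 0.155488

Answer: Gamma = 0.155488


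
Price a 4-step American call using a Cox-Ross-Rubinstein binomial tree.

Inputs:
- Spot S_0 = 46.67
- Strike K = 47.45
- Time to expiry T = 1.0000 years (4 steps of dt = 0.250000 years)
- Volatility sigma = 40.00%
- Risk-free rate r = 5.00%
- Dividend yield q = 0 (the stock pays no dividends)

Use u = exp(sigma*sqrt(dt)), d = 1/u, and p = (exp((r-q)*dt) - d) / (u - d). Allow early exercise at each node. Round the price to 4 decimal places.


dt = T/N = 0.250000
u = exp(sigma*sqrt(dt)) = 1.221403; d = 1/u = 0.818731
p = (exp((r-q)*dt) - d) / (u - d) = 0.481403
Discount per step: exp(-r*dt) = 0.987578
Stock lattice S(k, i) with i counting down-moves:
  k=0: S(0,0) = 46.6700
  k=1: S(1,0) = 57.0029; S(1,1) = 38.2102
  k=2: S(2,0) = 69.6235; S(2,1) = 46.6700; S(2,2) = 31.2838
  k=3: S(3,0) = 85.0383; S(3,1) = 57.0029; S(3,2) = 38.2102; S(3,3) = 25.6130
  k=4: S(4,0) = 103.8660; S(4,1) = 69.6235; S(4,2) = 46.6700; S(4,3) = 31.2838; S(4,4) = 20.9702
Terminal payoffs V(N, i) = max(S_T - K, 0):
  V(4,0) = 56.415995; V(4,1) = 22.173459; V(4,2) = 0.000000; V(4,3) = 0.000000; V(4,4) = 0.000000
Backward induction: V(k, i) = exp(-r*dt) * [p * V(k+1, i) + (1-p) * V(k+1, i+1)]; then take max(V_cont, immediate exercise) for American.
  V(3,0) = exp(-r*dt) * [p*56.415995 + (1-p)*22.173459] = 38.177718; exercise = 37.588284; V(3,0) = max -> 38.177718
  V(3,1) = exp(-r*dt) * [p*22.173459 + (1-p)*0.000000] = 10.541781; exercise = 9.552867; V(3,1) = max -> 10.541781
  V(3,2) = exp(-r*dt) * [p*0.000000 + (1-p)*0.000000] = 0.000000; exercise = 0.000000; V(3,2) = max -> 0.000000
  V(3,3) = exp(-r*dt) * [p*0.000000 + (1-p)*0.000000] = 0.000000; exercise = 0.000000; V(3,3) = max -> 0.000000
  V(2,0) = exp(-r*dt) * [p*38.177718 + (1-p)*10.541781] = 23.549599; exercise = 22.173459; V(2,0) = max -> 23.549599
  V(2,1) = exp(-r*dt) * [p*10.541781 + (1-p)*0.000000] = 5.011809; exercise = 0.000000; V(2,1) = max -> 5.011809
  V(2,2) = exp(-r*dt) * [p*0.000000 + (1-p)*0.000000] = 0.000000; exercise = 0.000000; V(2,2) = max -> 0.000000
  V(1,0) = exp(-r*dt) * [p*23.549599 + (1-p)*5.011809] = 13.762850; exercise = 9.552867; V(1,0) = max -> 13.762850
  V(1,1) = exp(-r*dt) * [p*5.011809 + (1-p)*0.000000] = 2.382731; exercise = 0.000000; V(1,1) = max -> 2.382731
  V(0,0) = exp(-r*dt) * [p*13.762850 + (1-p)*2.382731] = 7.763507; exercise = 0.000000; V(0,0) = max -> 7.763507

Answer: Price = V(0,0) = 7.7635


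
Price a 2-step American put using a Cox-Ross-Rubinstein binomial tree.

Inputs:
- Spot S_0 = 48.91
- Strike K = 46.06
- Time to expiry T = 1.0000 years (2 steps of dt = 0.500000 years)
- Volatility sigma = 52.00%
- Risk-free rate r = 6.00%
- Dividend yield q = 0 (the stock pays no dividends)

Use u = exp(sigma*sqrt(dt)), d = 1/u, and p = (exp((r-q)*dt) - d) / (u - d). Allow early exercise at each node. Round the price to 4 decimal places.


dt = T/N = 0.500000
u = exp(sigma*sqrt(dt)) = 1.444402; d = 1/u = 0.692328
p = (exp((r-q)*dt) - d) / (u - d) = 0.449592
Discount per step: exp(-r*dt) = 0.970446
Stock lattice S(k, i) with i counting down-moves:
  k=0: S(0,0) = 48.9100
  k=1: S(1,0) = 70.6457; S(1,1) = 33.8618
  k=2: S(2,0) = 102.0408; S(2,1) = 48.9100; S(2,2) = 23.4434
Terminal payoffs V(N, i) = max(K - S_T, 0):
  V(2,0) = 0.000000; V(2,1) = 0.000000; V(2,2) = 22.616557
Backward induction: V(k, i) = exp(-r*dt) * [p * V(k+1, i) + (1-p) * V(k+1, i+1)]; then take max(V_cont, immediate exercise) for American.
  V(1,0) = exp(-r*dt) * [p*0.000000 + (1-p)*0.000000] = 0.000000; exercise = 0.000000; V(1,0) = max -> 0.000000
  V(1,1) = exp(-r*dt) * [p*0.000000 + (1-p)*22.616557] = 12.080430; exercise = 12.198240; V(1,1) = max -> 12.198240
  V(0,0) = exp(-r*dt) * [p*0.000000 + (1-p)*12.198240] = 6.515580; exercise = 0.000000; V(0,0) = max -> 6.515580

Answer: Price = V(0,0) = 6.5156


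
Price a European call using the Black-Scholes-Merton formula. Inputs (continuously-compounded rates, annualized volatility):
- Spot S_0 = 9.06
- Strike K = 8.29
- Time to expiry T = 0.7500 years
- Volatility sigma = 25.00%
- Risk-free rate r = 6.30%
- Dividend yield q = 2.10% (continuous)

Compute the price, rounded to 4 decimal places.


d1 = (ln(S/K) + (r - q + 0.5*sigma^2) * T) / (sigma * sqrt(T)) = 0.66398353
d2 = d1 - sigma * sqrt(T) = 0.44747718
exp(-rT) = 0.95384891; exp(-qT) = 0.98437338
C = S_0 * exp(-qT) * N(d1) - K * exp(-rT) * N(d2)
N(d1) = 0.74664957; N(d2) = 0.67273472
C = 9.0600 * 0.98437338 * 0.74664957 - 8.2900 * 0.95384891 * 0.67273472 = 1.3393

Answer: Price = 1.3393


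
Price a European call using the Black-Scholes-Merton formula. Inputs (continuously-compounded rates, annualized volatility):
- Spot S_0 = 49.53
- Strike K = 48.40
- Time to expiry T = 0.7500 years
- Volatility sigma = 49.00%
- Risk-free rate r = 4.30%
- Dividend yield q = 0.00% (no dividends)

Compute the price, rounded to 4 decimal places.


d1 = (ln(S/K) + (r - q + 0.5*sigma^2) * T) / (sigma * sqrt(T)) = 0.34256014
d2 = d1 - sigma * sqrt(T) = -0.08179231
exp(-rT) = 0.96826449; exp(-qT) = 1.00000000
C = S_0 * exp(-qT) * N(d1) - K * exp(-rT) * N(d2)
N(d1) = 0.63403530; N(d2) = 0.46740594
C = 49.5300 * 1.00000000 * 0.63403530 - 48.4000 * 0.96826449 * 0.46740594 = 9.4993

Answer: Price = 9.4993


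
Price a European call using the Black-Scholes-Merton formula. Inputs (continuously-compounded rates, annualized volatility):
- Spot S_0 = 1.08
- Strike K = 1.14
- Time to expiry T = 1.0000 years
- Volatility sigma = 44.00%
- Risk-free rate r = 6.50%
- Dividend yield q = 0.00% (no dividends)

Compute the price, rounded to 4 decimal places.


d1 = (ln(S/K) + (r - q + 0.5*sigma^2) * T) / (sigma * sqrt(T)) = 0.24484722
d2 = d1 - sigma * sqrt(T) = -0.19515278
exp(-rT) = 0.93706746; exp(-qT) = 1.00000000
C = S_0 * exp(-qT) * N(d1) - K * exp(-rT) * N(d2)
N(d1) = 0.59671264; N(d2) = 0.42263667
C = 1.0800 * 1.00000000 * 0.59671264 - 1.1400 * 0.93706746 * 0.42263667 = 0.1930

Answer: Price = 0.1930


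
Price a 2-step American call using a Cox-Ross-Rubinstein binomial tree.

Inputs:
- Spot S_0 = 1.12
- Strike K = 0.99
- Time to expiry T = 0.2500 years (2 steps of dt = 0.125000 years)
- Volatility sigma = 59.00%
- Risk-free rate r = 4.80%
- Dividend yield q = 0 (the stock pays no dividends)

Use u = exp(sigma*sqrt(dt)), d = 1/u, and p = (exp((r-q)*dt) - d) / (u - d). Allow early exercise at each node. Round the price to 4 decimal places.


dt = T/N = 0.125000
u = exp(sigma*sqrt(dt)) = 1.231948; d = 1/u = 0.811723
p = (exp((r-q)*dt) - d) / (u - d) = 0.462360
Discount per step: exp(-r*dt) = 0.994018
Stock lattice S(k, i) with i counting down-moves:
  k=0: S(0,0) = 1.1200
  k=1: S(1,0) = 1.3798; S(1,1) = 0.9091
  k=2: S(2,0) = 1.6998; S(2,1) = 1.1200; S(2,2) = 0.7380
Terminal payoffs V(N, i) = max(S_T - K, 0):
  V(2,0) = 0.709819; V(2,1) = 0.130000; V(2,2) = 0.000000
Backward induction: V(k, i) = exp(-r*dt) * [p * V(k+1, i) + (1-p) * V(k+1, i+1)]; then take max(V_cont, immediate exercise) for American.
  V(1,0) = exp(-r*dt) * [p*0.709819 + (1-p)*0.130000] = 0.395704; exercise = 0.389782; V(1,0) = max -> 0.395704
  V(1,1) = exp(-r*dt) * [p*0.130000 + (1-p)*0.000000] = 0.059747; exercise = 0.000000; V(1,1) = max -> 0.059747
  V(0,0) = exp(-r*dt) * [p*0.395704 + (1-p)*0.059747] = 0.213794; exercise = 0.130000; V(0,0) = max -> 0.213794

Answer: Price = V(0,0) = 0.2138


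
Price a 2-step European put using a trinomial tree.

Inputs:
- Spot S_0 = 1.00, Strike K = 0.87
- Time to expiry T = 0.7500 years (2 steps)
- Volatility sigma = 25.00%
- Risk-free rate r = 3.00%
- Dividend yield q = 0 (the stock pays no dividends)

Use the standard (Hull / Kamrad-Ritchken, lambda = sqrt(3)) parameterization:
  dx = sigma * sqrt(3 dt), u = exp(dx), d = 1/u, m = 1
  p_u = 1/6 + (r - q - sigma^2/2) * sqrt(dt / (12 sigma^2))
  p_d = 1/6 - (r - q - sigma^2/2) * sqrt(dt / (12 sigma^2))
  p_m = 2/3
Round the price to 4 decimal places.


Answer: Price = V(0,0) = 0.0302

Derivation:
dt = T/N = 0.375000; dx = sigma*sqrt(3*dt) = 0.265165
u = exp(dx) = 1.303646; d = 1/u = 0.767079
p_u = 0.165783, p_m = 0.666667, p_d = 0.167551
Discount per step: exp(-r*dt) = 0.988813
Stock lattice S(k, j) with j the centered position index:
  k=0: S(0,+0) = 1.0000
  k=1: S(1,-1) = 0.7671; S(1,+0) = 1.0000; S(1,+1) = 1.3036
  k=2: S(2,-2) = 0.5884; S(2,-1) = 0.7671; S(2,+0) = 1.0000; S(2,+1) = 1.3036; S(2,+2) = 1.6995
Terminal payoffs V(N, j) = max(K - S_T, 0):
  V(2,-2) = 0.281589; V(2,-1) = 0.102921; V(2,+0) = 0.000000; V(2,+1) = 0.000000; V(2,+2) = 0.000000
Backward induction: V(k, j) = exp(-r*dt) * [p_u * V(k+1, j+1) + p_m * V(k+1, j) + p_d * V(k+1, j-1)]
  V(1,-1) = exp(-r*dt) * [p_u*0.000000 + p_m*0.102921 + p_d*0.281589] = 0.114499
  V(1,+0) = exp(-r*dt) * [p_u*0.000000 + p_m*0.000000 + p_d*0.102921] = 0.017052
  V(1,+1) = exp(-r*dt) * [p_u*0.000000 + p_m*0.000000 + p_d*0.000000] = 0.000000
  V(0,+0) = exp(-r*dt) * [p_u*0.000000 + p_m*0.017052 + p_d*0.114499] = 0.030210


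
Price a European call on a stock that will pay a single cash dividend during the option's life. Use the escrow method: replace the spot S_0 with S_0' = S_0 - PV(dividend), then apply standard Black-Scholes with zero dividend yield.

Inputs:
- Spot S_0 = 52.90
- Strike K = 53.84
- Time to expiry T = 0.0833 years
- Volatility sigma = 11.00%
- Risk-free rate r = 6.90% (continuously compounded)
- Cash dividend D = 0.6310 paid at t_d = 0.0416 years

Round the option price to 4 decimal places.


Answer: Price = 0.2200

Derivation:
PV(D) = D * exp(-r * t_d) = 0.6310 * 0.99713372 = 0.62919137
S_0' = S_0 - PV(D) = 52.9000 - 0.62919137 = 52.27080863
d1 = (ln(S_0'/K) + (r + sigma^2/2)*T) / (sigma*sqrt(T)) = -0.73475561
d2 = d1 - sigma*sqrt(T) = -0.76650353
exp(-rT) = 0.99426879
N(d1) = 0.23124417; N(d2) = 0.22168838
C = S_0' * N(d1) - K * exp(-rT) * N(d2) = 52.27080863 * 0.23124417 - 53.8400 * 0.99426879 * 0.22168838 = 0.2200


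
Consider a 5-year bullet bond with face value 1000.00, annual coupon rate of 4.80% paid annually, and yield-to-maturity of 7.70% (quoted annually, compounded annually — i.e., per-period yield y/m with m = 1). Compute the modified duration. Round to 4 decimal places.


Coupon per period c = face * coupon_rate / m = 48.000000
Periods per year m = 1; per-period yield y/m = 0.077000
Number of cashflows N = 5
Cashflows (t years, CF_t, discount factor 1/(1+y/m)^(m*t), PV):
  t = 1.0000: CF_t = 48.000000, DF = 0.928505, PV = 44.568245
  t = 2.0000: CF_t = 48.000000, DF = 0.862122, PV = 41.381843
  t = 3.0000: CF_t = 48.000000, DF = 0.800484, PV = 38.423253
  t = 4.0000: CF_t = 48.000000, DF = 0.743254, PV = 35.676186
  t = 5.0000: CF_t = 1048.000000, DF = 0.690115, PV = 723.240547
Price P = sum_t PV_t = 883.290075
First compute Macaulay numerator sum_t t * PV_t:
  t * PV_t at t = 1.0000: 44.568245
  t * PV_t at t = 2.0000: 82.763686
  t * PV_t at t = 3.0000: 115.269758
  t * PV_t at t = 4.0000: 142.704746
  t * PV_t at t = 5.0000: 3616.202736
Macaulay duration D = 4001.509172 / 883.290075 = 4.530232
Modified duration = D / (1 + y/m) = 4.530232 / (1 + 0.077000) = 4.206344

Answer: Modified duration = 4.2063


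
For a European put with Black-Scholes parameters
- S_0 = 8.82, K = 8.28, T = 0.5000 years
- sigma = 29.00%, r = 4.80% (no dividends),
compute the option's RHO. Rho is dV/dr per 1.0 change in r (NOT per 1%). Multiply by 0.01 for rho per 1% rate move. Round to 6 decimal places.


Answer: Rho = -1.509608

Derivation:
d1 = 0.5276669834; d2 = 0.3226060168
phi(d1) = 0.3470956961; exp(-qT) = 1.0000000000; exp(-rT) = 0.9762857098
N(-d2) = 0.3734968182
Rho = -K*T*exp(-rT)*N(-d2) = -8.2800 * 0.5000 * 0.9762857098 * 0.3734968182 = -1.509608


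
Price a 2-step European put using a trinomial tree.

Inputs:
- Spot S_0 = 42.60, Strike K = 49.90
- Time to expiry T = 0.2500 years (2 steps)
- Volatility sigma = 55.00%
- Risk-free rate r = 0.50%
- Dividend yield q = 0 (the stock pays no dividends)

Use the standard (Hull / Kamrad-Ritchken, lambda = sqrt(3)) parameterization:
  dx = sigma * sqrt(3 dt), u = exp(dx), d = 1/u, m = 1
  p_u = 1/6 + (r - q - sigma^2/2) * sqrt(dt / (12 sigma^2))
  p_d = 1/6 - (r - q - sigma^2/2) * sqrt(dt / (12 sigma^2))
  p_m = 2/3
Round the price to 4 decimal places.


Answer: Price = V(0,0) = 9.7197

Derivation:
dt = T/N = 0.125000; dx = sigma*sqrt(3*dt) = 0.336805
u = exp(dx) = 1.400466; d = 1/u = 0.714048
p_u = 0.139527, p_m = 0.666667, p_d = 0.193806
Discount per step: exp(-r*dt) = 0.999375
Stock lattice S(k, j) with j the centered position index:
  k=0: S(0,+0) = 42.6000
  k=1: S(1,-1) = 30.4185; S(1,+0) = 42.6000; S(1,+1) = 59.6598
  k=2: S(2,-2) = 21.7202; S(2,-1) = 30.4185; S(2,+0) = 42.6000; S(2,+1) = 59.6598; S(2,+2) = 83.5516
Terminal payoffs V(N, j) = max(K - S_T, 0):
  V(2,-2) = 28.179759; V(2,-1) = 19.481548; V(2,+0) = 7.300000; V(2,+1) = 0.000000; V(2,+2) = 0.000000
Backward induction: V(k, j) = exp(-r*dt) * [p_u * V(k+1, j+1) + p_m * V(k+1, j) + p_d * V(k+1, j-1)]
  V(1,-1) = exp(-r*dt) * [p_u*7.300000 + p_m*19.481548 + p_d*28.179759] = 19.455489
  V(1,+0) = exp(-r*dt) * [p_u*0.000000 + p_m*7.300000 + p_d*19.481548] = 8.636906
  V(1,+1) = exp(-r*dt) * [p_u*0.000000 + p_m*0.000000 + p_d*7.300000] = 1.413899
  V(0,+0) = exp(-r*dt) * [p_u*1.413899 + p_m*8.636906 + p_d*19.455489] = 9.719727


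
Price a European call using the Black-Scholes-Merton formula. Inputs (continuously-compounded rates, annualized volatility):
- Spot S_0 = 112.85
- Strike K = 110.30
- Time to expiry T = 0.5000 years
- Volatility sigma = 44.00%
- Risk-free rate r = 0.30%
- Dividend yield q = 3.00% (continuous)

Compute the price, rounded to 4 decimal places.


d1 = (ln(S/K) + (r - q + 0.5*sigma^2) * T) / (sigma * sqrt(T)) = 0.18563346
d2 = d1 - sigma * sqrt(T) = -0.12549353
exp(-rT) = 0.99850112; exp(-qT) = 0.98511194
C = S_0 * exp(-qT) * N(d1) - K * exp(-rT) * N(d2)
N(d1) = 0.57363389; N(d2) = 0.45006642
C = 112.8500 * 0.98511194 * 0.57363389 - 110.3000 * 0.99850112 * 0.45006642 = 14.2029

Answer: Price = 14.2029


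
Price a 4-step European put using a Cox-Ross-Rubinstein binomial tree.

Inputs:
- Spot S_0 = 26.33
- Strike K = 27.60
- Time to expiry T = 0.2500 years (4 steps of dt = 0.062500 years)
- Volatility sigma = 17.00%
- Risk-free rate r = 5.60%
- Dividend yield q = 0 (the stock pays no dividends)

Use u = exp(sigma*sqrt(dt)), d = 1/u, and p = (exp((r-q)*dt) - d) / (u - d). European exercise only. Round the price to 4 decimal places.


Answer: Price = V(0,0) = 1.4632

Derivation:
dt = T/N = 0.062500
u = exp(sigma*sqrt(dt)) = 1.043416; d = 1/u = 0.958390
p = (exp((r-q)*dt) - d) / (u - d) = 0.530613
Discount per step: exp(-r*dt) = 0.996506
Stock lattice S(k, i) with i counting down-moves:
  k=0: S(0,0) = 26.3300
  k=1: S(1,0) = 27.4731; S(1,1) = 25.2344
  k=2: S(2,0) = 28.6659; S(2,1) = 26.3300; S(2,2) = 24.1844
  k=3: S(3,0) = 29.9105; S(3,1) = 27.4731; S(3,2) = 25.2344; S(3,3) = 23.1781
  k=4: S(4,0) = 31.2091; S(4,1) = 28.6659; S(4,2) = 26.3300; S(4,3) = 24.1844; S(4,4) = 22.2137
Terminal payoffs V(N, i) = max(K - S_T, 0):
  V(4,0) = 0.000000; V(4,1) = 0.000000; V(4,2) = 1.270000; V(4,3) = 3.415572; V(4,4) = 5.386305
Backward induction: V(k, i) = exp(-r*dt) * [p * V(k+1, i) + (1-p) * V(k+1, i+1)].
  V(3,0) = exp(-r*dt) * [p*0.000000 + (1-p)*0.000000] = 0.000000
  V(3,1) = exp(-r*dt) * [p*0.000000 + (1-p)*1.270000] = 0.594039
  V(3,2) = exp(-r*dt) * [p*1.270000 + (1-p)*3.415572] = 2.269148
  V(3,3) = exp(-r*dt) * [p*3.415572 + (1-p)*5.386305] = 4.325443
  V(2,0) = exp(-r*dt) * [p*0.000000 + (1-p)*0.594039] = 0.277860
  V(2,1) = exp(-r*dt) * [p*0.594039 + (1-p)*2.269148] = 1.375491
  V(2,2) = exp(-r*dt) * [p*2.269148 + (1-p)*4.325443] = 3.223046
  V(1,0) = exp(-r*dt) * [p*0.277860 + (1-p)*1.375491] = 0.790303
  V(1,1) = exp(-r*dt) * [p*1.375491 + (1-p)*3.223046] = 2.234874
  V(0,0) = exp(-r*dt) * [p*0.790303 + (1-p)*2.234874] = 1.463236


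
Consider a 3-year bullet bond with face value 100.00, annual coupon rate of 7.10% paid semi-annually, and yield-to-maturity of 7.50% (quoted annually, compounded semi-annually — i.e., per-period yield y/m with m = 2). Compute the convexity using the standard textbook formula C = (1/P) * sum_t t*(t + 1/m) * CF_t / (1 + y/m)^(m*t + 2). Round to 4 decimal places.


Coupon per period c = face * coupon_rate / m = 3.550000
Periods per year m = 2; per-period yield y/m = 0.037500
Number of cashflows N = 6
Cashflows (t years, CF_t, discount factor 1/(1+y/m)^(m*t), PV):
  t = 0.5000: CF_t = 3.550000, DF = 0.963855, PV = 3.421687
  t = 1.0000: CF_t = 3.550000, DF = 0.929017, PV = 3.298011
  t = 1.5000: CF_t = 3.550000, DF = 0.895438, PV = 3.178806
  t = 2.0000: CF_t = 3.550000, DF = 0.863073, PV = 3.063909
  t = 2.5000: CF_t = 3.550000, DF = 0.831878, PV = 2.953166
  t = 3.0000: CF_t = 103.550000, DF = 0.801810, PV = 83.027406
Price P = sum_t PV_t = 98.942986
Convexity numerator sum_t t*(t + 1/m) * CF_t / (1+y/m)^(m*t + 2):
  t = 0.5000: term = 1.589403
  t = 1.0000: term = 4.595864
  t = 1.5000: term = 8.859497
  t = 2.0000: term = 14.232124
  t = 2.5000: term = 20.576565
  t = 3.0000: term = 809.905893
Convexity = (1/P) * sum = 859.759347 / 98.942986 = 8.689442

Answer: Convexity = 8.6894


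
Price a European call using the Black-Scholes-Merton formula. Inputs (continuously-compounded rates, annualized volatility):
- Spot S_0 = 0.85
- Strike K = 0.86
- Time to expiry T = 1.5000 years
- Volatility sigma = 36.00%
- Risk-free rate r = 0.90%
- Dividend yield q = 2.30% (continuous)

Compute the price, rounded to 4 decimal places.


d1 = (ln(S/K) + (r - q + 0.5*sigma^2) * T) / (sigma * sqrt(T)) = 0.14629795
d2 = d1 - sigma * sqrt(T) = -0.29461020
exp(-rT) = 0.98659072; exp(-qT) = 0.96608834
C = S_0 * exp(-qT) * N(d1) - K * exp(-rT) * N(d2)
N(d1) = 0.55815691; N(d2) = 0.38414583
C = 0.8500 * 0.96608834 * 0.55815691 - 0.8600 * 0.98659072 * 0.38414583 = 0.1324

Answer: Price = 0.1324


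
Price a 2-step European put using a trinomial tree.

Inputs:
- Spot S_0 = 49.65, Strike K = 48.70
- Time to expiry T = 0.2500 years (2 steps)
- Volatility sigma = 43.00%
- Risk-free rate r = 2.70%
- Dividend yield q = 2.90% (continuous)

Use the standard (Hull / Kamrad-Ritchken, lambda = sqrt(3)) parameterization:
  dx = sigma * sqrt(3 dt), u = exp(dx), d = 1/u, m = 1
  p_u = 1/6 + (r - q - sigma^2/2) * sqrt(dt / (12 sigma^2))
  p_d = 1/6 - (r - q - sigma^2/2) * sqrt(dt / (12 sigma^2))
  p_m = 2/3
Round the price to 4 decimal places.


Answer: Price = V(0,0) = 3.3286

Derivation:
dt = T/N = 0.125000; dx = sigma*sqrt(3*dt) = 0.263320
u = exp(dx) = 1.301243; d = 1/u = 0.768496
p_u = 0.144249, p_m = 0.666667, p_d = 0.189085
Discount per step: exp(-r*dt) = 0.996631
Stock lattice S(k, j) with j the centered position index:
  k=0: S(0,+0) = 49.6500
  k=1: S(1,-1) = 38.1558; S(1,+0) = 49.6500; S(1,+1) = 64.6067
  k=2: S(2,-2) = 29.3226; S(2,-1) = 38.1558; S(2,+0) = 49.6500; S(2,+1) = 64.6067; S(2,+2) = 84.0691
Terminal payoffs V(N, j) = max(K - S_T, 0):
  V(2,-2) = 19.377413; V(2,-1) = 10.544182; V(2,+0) = 0.000000; V(2,+1) = 0.000000; V(2,+2) = 0.000000
Backward induction: V(k, j) = exp(-r*dt) * [p_u * V(k+1, j+1) + p_m * V(k+1, j) + p_d * V(k+1, j-1)]
  V(1,-1) = exp(-r*dt) * [p_u*0.000000 + p_m*10.544182 + p_d*19.377413] = 10.657398
  V(1,+0) = exp(-r*dt) * [p_u*0.000000 + p_m*0.000000 + p_d*10.544182] = 1.987026
  V(1,+1) = exp(-r*dt) * [p_u*0.000000 + p_m*0.000000 + p_d*0.000000] = 0.000000
  V(0,+0) = exp(-r*dt) * [p_u*0.000000 + p_m*1.987026 + p_d*10.657398] = 3.328582


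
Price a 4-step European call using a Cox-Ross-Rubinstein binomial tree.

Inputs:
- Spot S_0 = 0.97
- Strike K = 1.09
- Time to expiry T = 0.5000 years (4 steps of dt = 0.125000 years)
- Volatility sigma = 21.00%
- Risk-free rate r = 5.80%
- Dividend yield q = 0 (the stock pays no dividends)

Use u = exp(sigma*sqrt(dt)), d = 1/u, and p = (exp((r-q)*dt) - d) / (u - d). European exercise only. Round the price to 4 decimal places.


dt = T/N = 0.125000
u = exp(sigma*sqrt(dt)) = 1.077072; d = 1/u = 0.928443
p = (exp((r-q)*dt) - d) / (u - d) = 0.530403
Discount per step: exp(-r*dt) = 0.992776
Stock lattice S(k, i) with i counting down-moves:
  k=0: S(0,0) = 0.9700
  k=1: S(1,0) = 1.0448; S(1,1) = 0.9006
  k=2: S(2,0) = 1.1253; S(2,1) = 0.9700; S(2,2) = 0.8361
  k=3: S(3,0) = 1.2120; S(3,1) = 1.0448; S(3,2) = 0.9006; S(3,3) = 0.7763
  k=4: S(4,0) = 1.3054; S(4,1) = 1.1253; S(4,2) = 0.9700; S(4,3) = 0.8361; S(4,4) = 0.7208
Terminal payoffs V(N, i) = max(S_T - K, 0):
  V(4,0) = 0.215421; V(4,1) = 0.035281; V(4,2) = 0.000000; V(4,3) = 0.000000; V(4,4) = 0.000000
Backward induction: V(k, i) = exp(-r*dt) * [p * V(k+1, i) + (1-p) * V(k+1, i+1)].
  V(3,0) = exp(-r*dt) * [p*0.215421 + (1-p)*0.035281] = 0.129883
  V(3,1) = exp(-r*dt) * [p*0.035281 + (1-p)*0.000000] = 0.018578
  V(3,2) = exp(-r*dt) * [p*0.000000 + (1-p)*0.000000] = 0.000000
  V(3,3) = exp(-r*dt) * [p*0.000000 + (1-p)*0.000000] = 0.000000
  V(2,0) = exp(-r*dt) * [p*0.129883 + (1-p)*0.018578] = 0.077054
  V(2,1) = exp(-r*dt) * [p*0.018578 + (1-p)*0.000000] = 0.009783
  V(2,2) = exp(-r*dt) * [p*0.000000 + (1-p)*0.000000] = 0.000000
  V(1,0) = exp(-r*dt) * [p*0.077054 + (1-p)*0.009783] = 0.045135
  V(1,1) = exp(-r*dt) * [p*0.009783 + (1-p)*0.000000] = 0.005151
  V(0,0) = exp(-r*dt) * [p*0.045135 + (1-p)*0.005151] = 0.026169

Answer: Price = V(0,0) = 0.0262


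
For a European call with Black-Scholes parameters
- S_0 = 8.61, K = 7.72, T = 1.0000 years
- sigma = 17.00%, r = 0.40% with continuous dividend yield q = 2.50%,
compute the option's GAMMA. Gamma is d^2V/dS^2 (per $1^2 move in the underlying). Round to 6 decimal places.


Answer: Gamma = 0.221599

Derivation:
d1 = 0.6032938494; d2 = 0.4332938494
phi(d1) = 0.3325648941; exp(-qT) = 0.9753099120; exp(-rT) = 0.9960079893
Gamma = exp(-qT) * phi(d1) / (S * sigma * sqrt(T)) = 0.9753099120 * 0.3325648941 / (8.6100 * 0.1700 * 1.0000000000) = 0.221599


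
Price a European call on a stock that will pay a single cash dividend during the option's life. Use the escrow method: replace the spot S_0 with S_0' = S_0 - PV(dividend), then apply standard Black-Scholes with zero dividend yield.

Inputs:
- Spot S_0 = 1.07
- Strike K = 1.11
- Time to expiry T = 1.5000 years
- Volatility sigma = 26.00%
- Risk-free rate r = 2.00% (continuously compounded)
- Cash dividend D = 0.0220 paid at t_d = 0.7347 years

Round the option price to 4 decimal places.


Answer: Price = 0.1205

Derivation:
PV(D) = D * exp(-r * t_d) = 0.0220 * 0.98541343 = 0.02167910
S_0' = S_0 - PV(D) = 1.0700 - 0.02167910 = 1.04832090
d1 = (ln(S_0'/K) + (r + sigma^2/2)*T) / (sigma*sqrt(T)) = 0.07389209
d2 = d1 - sigma*sqrt(T) = -0.24454157
exp(-rT) = 0.97044553
N(d1) = 0.52945188; N(d2) = 0.40340570
C = S_0' * N(d1) - K * exp(-rT) * N(d2) = 1.04832090 * 0.52945188 - 1.1100 * 0.97044553 * 0.40340570 = 0.1205


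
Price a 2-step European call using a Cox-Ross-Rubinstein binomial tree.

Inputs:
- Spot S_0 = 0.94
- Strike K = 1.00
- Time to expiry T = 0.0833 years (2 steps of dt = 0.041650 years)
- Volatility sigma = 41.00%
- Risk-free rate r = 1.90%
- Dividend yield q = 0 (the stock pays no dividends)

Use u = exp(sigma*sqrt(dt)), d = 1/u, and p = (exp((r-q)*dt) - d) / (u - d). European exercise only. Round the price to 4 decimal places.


Answer: Price = V(0,0) = 0.0260

Derivation:
dt = T/N = 0.041650
u = exp(sigma*sqrt(dt)) = 1.087275; d = 1/u = 0.919731
p = (exp((r-q)*dt) - d) / (u - d) = 0.483819
Discount per step: exp(-r*dt) = 0.999209
Stock lattice S(k, i) with i counting down-moves:
  k=0: S(0,0) = 0.9400
  k=1: S(1,0) = 1.0220; S(1,1) = 0.8645
  k=2: S(2,0) = 1.1112; S(2,1) = 0.9400; S(2,2) = 0.7952
Terminal payoffs V(N, i) = max(S_T - K, 0):
  V(2,0) = 0.111236; V(2,1) = 0.000000; V(2,2) = 0.000000
Backward induction: V(k, i) = exp(-r*dt) * [p * V(k+1, i) + (1-p) * V(k+1, i+1)].
  V(1,0) = exp(-r*dt) * [p*0.111236 + (1-p)*0.000000] = 0.053775
  V(1,1) = exp(-r*dt) * [p*0.000000 + (1-p)*0.000000] = 0.000000
  V(0,0) = exp(-r*dt) * [p*0.053775 + (1-p)*0.000000] = 0.025997


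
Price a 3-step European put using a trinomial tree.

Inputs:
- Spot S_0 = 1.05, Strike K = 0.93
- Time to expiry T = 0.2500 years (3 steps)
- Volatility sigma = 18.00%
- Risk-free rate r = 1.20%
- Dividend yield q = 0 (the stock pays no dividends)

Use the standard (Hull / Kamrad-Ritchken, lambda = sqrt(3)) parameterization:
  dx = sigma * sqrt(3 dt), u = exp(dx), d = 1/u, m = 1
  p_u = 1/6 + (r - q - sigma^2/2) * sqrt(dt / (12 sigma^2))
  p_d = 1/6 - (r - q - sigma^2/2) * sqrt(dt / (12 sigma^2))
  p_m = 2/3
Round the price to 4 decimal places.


dt = T/N = 0.083333; dx = sigma*sqrt(3*dt) = 0.090000
u = exp(dx) = 1.094174; d = 1/u = 0.913931
p_u = 0.164722, p_m = 0.666667, p_d = 0.168611
Discount per step: exp(-r*dt) = 0.999000
Stock lattice S(k, j) with j the centered position index:
  k=0: S(0,+0) = 1.0500
  k=1: S(1,-1) = 0.9596; S(1,+0) = 1.0500; S(1,+1) = 1.1489
  k=2: S(2,-2) = 0.8770; S(2,-1) = 0.9596; S(2,+0) = 1.0500; S(2,+1) = 1.1489; S(2,+2) = 1.2571
  k=3: S(3,-3) = 0.8015; S(3,-2) = 0.8770; S(3,-1) = 0.9596; S(3,+0) = 1.0500; S(3,+1) = 1.1489; S(3,+2) = 1.2571; S(3,+3) = 1.3755
Terminal payoffs V(N, j) = max(K - S_T, 0):
  V(3,-3) = 0.128452; V(3,-2) = 0.052966; V(3,-1) = 0.000000; V(3,+0) = 0.000000; V(3,+1) = 0.000000; V(3,+2) = 0.000000; V(3,+3) = 0.000000
Backward induction: V(k, j) = exp(-r*dt) * [p_u * V(k+1, j+1) + p_m * V(k+1, j) + p_d * V(k+1, j-1)]
  V(2,-2) = exp(-r*dt) * [p_u*0.000000 + p_m*0.052966 + p_d*0.128452] = 0.056912
  V(2,-1) = exp(-r*dt) * [p_u*0.000000 + p_m*0.000000 + p_d*0.052966] = 0.008922
  V(2,+0) = exp(-r*dt) * [p_u*0.000000 + p_m*0.000000 + p_d*0.000000] = 0.000000
  V(2,+1) = exp(-r*dt) * [p_u*0.000000 + p_m*0.000000 + p_d*0.000000] = 0.000000
  V(2,+2) = exp(-r*dt) * [p_u*0.000000 + p_m*0.000000 + p_d*0.000000] = 0.000000
  V(1,-1) = exp(-r*dt) * [p_u*0.000000 + p_m*0.008922 + p_d*0.056912] = 0.015528
  V(1,+0) = exp(-r*dt) * [p_u*0.000000 + p_m*0.000000 + p_d*0.008922] = 0.001503
  V(1,+1) = exp(-r*dt) * [p_u*0.000000 + p_m*0.000000 + p_d*0.000000] = 0.000000
  V(0,+0) = exp(-r*dt) * [p_u*0.000000 + p_m*0.001503 + p_d*0.015528] = 0.003617

Answer: Price = V(0,0) = 0.0036


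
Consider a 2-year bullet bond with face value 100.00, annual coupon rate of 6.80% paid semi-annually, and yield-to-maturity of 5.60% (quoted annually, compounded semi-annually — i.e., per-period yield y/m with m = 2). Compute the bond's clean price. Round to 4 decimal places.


Coupon per period c = face * coupon_rate / m = 3.400000
Periods per year m = 2; per-period yield y/m = 0.028000
Number of cashflows N = 4
Cashflows (t years, CF_t, discount factor 1/(1+y/m)^(m*t), PV):
  t = 0.5000: CF_t = 3.400000, DF = 0.972763, PV = 3.307393
  t = 1.0000: CF_t = 3.400000, DF = 0.946267, PV = 3.217308
  t = 1.5000: CF_t = 3.400000, DF = 0.920493, PV = 3.129677
  t = 2.0000: CF_t = 103.400000, DF = 0.895422, PV = 92.586588
Price P = sum_t PV_t = 102.240967

Answer: Price = 102.2410


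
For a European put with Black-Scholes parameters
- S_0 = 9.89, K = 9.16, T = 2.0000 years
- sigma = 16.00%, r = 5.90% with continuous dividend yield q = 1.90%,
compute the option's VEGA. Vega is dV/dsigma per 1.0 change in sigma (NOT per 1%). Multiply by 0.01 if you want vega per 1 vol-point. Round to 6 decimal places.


Answer: Vega = 3.883333

Derivation:
d1 = 0.8055624156; d2 = 0.5792882456
phi(d1) = 0.2884008472; exp(-qT) = 0.9627129409; exp(-rT) = 0.8886960526
Vega = S * exp(-qT) * phi(d1) * sqrt(T) = 9.8900 * 0.9627129409 * 0.2884008472 * 1.4142135624 = 3.883333


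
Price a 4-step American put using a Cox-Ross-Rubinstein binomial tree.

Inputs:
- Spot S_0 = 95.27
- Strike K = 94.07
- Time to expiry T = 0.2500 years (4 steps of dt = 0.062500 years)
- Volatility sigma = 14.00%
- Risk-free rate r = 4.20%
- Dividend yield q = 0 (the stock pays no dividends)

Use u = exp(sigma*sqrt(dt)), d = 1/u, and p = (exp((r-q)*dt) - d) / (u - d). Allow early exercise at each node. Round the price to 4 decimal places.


dt = T/N = 0.062500
u = exp(sigma*sqrt(dt)) = 1.035620; d = 1/u = 0.965605
p = (exp((r-q)*dt) - d) / (u - d) = 0.528792
Discount per step: exp(-r*dt) = 0.997378
Stock lattice S(k, i) with i counting down-moves:
  k=0: S(0,0) = 95.2700
  k=1: S(1,0) = 98.6635; S(1,1) = 91.9932
  k=2: S(2,0) = 102.1779; S(2,1) = 95.2700; S(2,2) = 88.8292
  k=3: S(3,0) = 105.8174; S(3,1) = 98.6635; S(3,2) = 91.9932; S(3,3) = 85.7739
  k=4: S(4,0) = 109.5866; S(4,1) = 102.1779; S(4,2) = 95.2700; S(4,3) = 88.8292; S(4,4) = 82.8238
Terminal payoffs V(N, i) = max(K - S_T, 0):
  V(4,0) = 0.000000; V(4,1) = 0.000000; V(4,2) = 0.000000; V(4,3) = 5.240841; V(4,4) = 11.246241
Backward induction: V(k, i) = exp(-r*dt) * [p * V(k+1, i) + (1-p) * V(k+1, i+1)]; then take max(V_cont, immediate exercise) for American.
  V(3,0) = exp(-r*dt) * [p*0.000000 + (1-p)*0.000000] = 0.000000; exercise = 0.000000; V(3,0) = max -> 0.000000
  V(3,1) = exp(-r*dt) * [p*0.000000 + (1-p)*0.000000] = 0.000000; exercise = 0.000000; V(3,1) = max -> 0.000000
  V(3,2) = exp(-r*dt) * [p*0.000000 + (1-p)*5.240841] = 2.463050; exercise = 2.076772; V(3,2) = max -> 2.463050
  V(3,3) = exp(-r*dt) * [p*5.240841 + (1-p)*11.246241] = 8.049473; exercise = 8.296083; V(3,3) = max -> 8.296083
  V(2,0) = exp(-r*dt) * [p*0.000000 + (1-p)*0.000000] = 0.000000; exercise = 0.000000; V(2,0) = max -> 0.000000
  V(2,1) = exp(-r*dt) * [p*0.000000 + (1-p)*2.463050] = 1.157565; exercise = 0.000000; V(2,1) = max -> 1.157565
  V(2,2) = exp(-r*dt) * [p*2.463050 + (1-p)*8.296083] = 5.197956; exercise = 5.240841; V(2,2) = max -> 5.240841
  V(1,0) = exp(-r*dt) * [p*0.000000 + (1-p)*1.157565] = 0.544023; exercise = 0.000000; V(1,0) = max -> 0.544023
  V(1,1) = exp(-r*dt) * [p*1.157565 + (1-p)*5.240841] = 3.073556; exercise = 2.076772; V(1,1) = max -> 3.073556
  V(0,0) = exp(-r*dt) * [p*0.544023 + (1-p)*3.073556] = 1.731407; exercise = 0.000000; V(0,0) = max -> 1.731407

Answer: Price = V(0,0) = 1.7314


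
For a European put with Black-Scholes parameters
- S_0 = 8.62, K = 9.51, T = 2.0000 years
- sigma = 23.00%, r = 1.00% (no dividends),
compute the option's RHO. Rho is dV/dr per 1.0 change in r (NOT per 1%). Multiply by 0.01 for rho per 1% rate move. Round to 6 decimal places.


d1 = -0.0779624944; d2 = -0.4032316137
phi(d1) = 0.3977317052; exp(-qT) = 1.0000000000; exp(-rT) = 0.9801986733
N(-d2) = 0.6566110775
Rho = -K*T*exp(-rT)*N(-d2) = -9.5100 * 2.0000 * 0.9801986733 * 0.6566110775 = -12.241449

Answer: Rho = -12.241449


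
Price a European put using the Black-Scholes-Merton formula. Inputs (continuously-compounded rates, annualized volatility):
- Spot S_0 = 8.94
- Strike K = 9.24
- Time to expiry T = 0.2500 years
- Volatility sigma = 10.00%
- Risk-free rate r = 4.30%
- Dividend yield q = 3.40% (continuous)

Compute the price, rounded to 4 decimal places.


Answer: Price = 0.3509

Derivation:
d1 = (ln(S/K) + (r - q + 0.5*sigma^2) * T) / (sigma * sqrt(T)) = -0.59012593
d2 = d1 - sigma * sqrt(T) = -0.64012593
exp(-rT) = 0.98930757; exp(-qT) = 0.99153602
P = K * exp(-rT) * N(-d2) - S_0 * exp(-qT) * N(-d1)
N(-d1) = 0.72244689; N(-d2) = 0.73895463
P = 9.2400 * 0.98930757 * 0.73895463 - 8.9400 * 0.99153602 * 0.72244689 = 0.3509


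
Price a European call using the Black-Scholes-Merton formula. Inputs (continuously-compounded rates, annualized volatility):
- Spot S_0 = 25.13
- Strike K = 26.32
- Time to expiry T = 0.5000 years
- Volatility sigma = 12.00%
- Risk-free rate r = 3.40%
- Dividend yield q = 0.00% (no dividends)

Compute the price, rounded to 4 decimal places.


d1 = (ln(S/K) + (r - q + 0.5*sigma^2) * T) / (sigma * sqrt(T)) = -0.30248561
d2 = d1 - sigma * sqrt(T) = -0.38733842
exp(-rT) = 0.98314368; exp(-qT) = 1.00000000
C = S_0 * exp(-qT) * N(d1) - K * exp(-rT) * N(d2)
N(d1) = 0.38114095; N(d2) = 0.34925284
C = 25.1300 * 1.00000000 * 0.38114095 - 26.3200 * 0.98314368 * 0.34925284 = 0.5407

Answer: Price = 0.5407


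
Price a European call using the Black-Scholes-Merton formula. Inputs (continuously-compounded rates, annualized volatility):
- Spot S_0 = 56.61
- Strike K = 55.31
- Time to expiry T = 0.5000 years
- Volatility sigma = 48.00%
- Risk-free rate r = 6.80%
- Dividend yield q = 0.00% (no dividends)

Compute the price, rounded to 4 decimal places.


d1 = (ln(S/K) + (r - q + 0.5*sigma^2) * T) / (sigma * sqrt(T)) = 0.33832680
d2 = d1 - sigma * sqrt(T) = -0.00108445
exp(-rT) = 0.96657150; exp(-qT) = 1.00000000
C = S_0 * exp(-qT) * N(d1) - K * exp(-rT) * N(d2)
N(d1) = 0.63244154; N(d2) = 0.49956737
C = 56.6100 * 1.00000000 * 0.63244154 - 55.3100 * 0.96657150 * 0.49956737 = 9.0951

Answer: Price = 9.0951


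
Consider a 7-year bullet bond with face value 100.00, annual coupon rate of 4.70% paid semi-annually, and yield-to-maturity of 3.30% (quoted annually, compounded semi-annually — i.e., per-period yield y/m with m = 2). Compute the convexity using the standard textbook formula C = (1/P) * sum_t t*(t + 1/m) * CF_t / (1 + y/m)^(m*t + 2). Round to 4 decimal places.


Answer: Convexity = 42.0956

Derivation:
Coupon per period c = face * coupon_rate / m = 2.350000
Periods per year m = 2; per-period yield y/m = 0.016500
Number of cashflows N = 14
Cashflows (t years, CF_t, discount factor 1/(1+y/m)^(m*t), PV):
  t = 0.5000: CF_t = 2.350000, DF = 0.983768, PV = 2.311854
  t = 1.0000: CF_t = 2.350000, DF = 0.967799, PV = 2.274328
  t = 1.5000: CF_t = 2.350000, DF = 0.952090, PV = 2.237411
  t = 2.0000: CF_t = 2.350000, DF = 0.936635, PV = 2.201093
  t = 2.5000: CF_t = 2.350000, DF = 0.921432, PV = 2.165364
  t = 3.0000: CF_t = 2.350000, DF = 0.906475, PV = 2.130216
  t = 3.5000: CF_t = 2.350000, DF = 0.891761, PV = 2.095638
  t = 4.0000: CF_t = 2.350000, DF = 0.877285, PV = 2.061621
  t = 4.5000: CF_t = 2.350000, DF = 0.863045, PV = 2.028156
  t = 5.0000: CF_t = 2.350000, DF = 0.849036, PV = 1.995235
  t = 5.5000: CF_t = 2.350000, DF = 0.835254, PV = 1.962848
  t = 6.0000: CF_t = 2.350000, DF = 0.821696, PV = 1.930987
  t = 6.5000: CF_t = 2.350000, DF = 0.808359, PV = 1.899643
  t = 7.0000: CF_t = 102.350000, DF = 0.795237, PV = 81.392518
Price P = sum_t PV_t = 108.686910
Convexity numerator sum_t t*(t + 1/m) * CF_t / (1+y/m)^(m*t + 2):
  t = 0.5000: term = 1.118705
  t = 1.0000: term = 3.301639
  t = 1.5000: term = 6.496093
  t = 2.0000: term = 10.651078
  t = 2.5000: term = 15.717282
  t = 3.0000: term = 21.647019
  t = 3.5000: term = 28.394188
  t = 4.0000: term = 35.914228
  t = 4.5000: term = 44.164078
  t = 5.0000: term = 53.102132
  t = 5.5000: term = 62.688203
  t = 6.0000: term = 72.883481
  t = 6.5000: term = 83.650495
  t = 7.0000: term = 4135.509500
Convexity = (1/P) * sum = 4575.238122 / 108.686910 = 42.095576


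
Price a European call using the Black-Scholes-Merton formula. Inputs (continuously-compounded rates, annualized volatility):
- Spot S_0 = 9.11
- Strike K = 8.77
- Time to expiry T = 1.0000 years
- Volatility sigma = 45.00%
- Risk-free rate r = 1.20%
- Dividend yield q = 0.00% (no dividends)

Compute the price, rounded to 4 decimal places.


Answer: Price = 1.8141

Derivation:
d1 = (ln(S/K) + (r - q + 0.5*sigma^2) * T) / (sigma * sqrt(T)) = 0.33619090
d2 = d1 - sigma * sqrt(T) = -0.11380910
exp(-rT) = 0.98807171; exp(-qT) = 1.00000000
C = S_0 * exp(-qT) * N(d1) - K * exp(-rT) * N(d2)
N(d1) = 0.63163654; N(d2) = 0.45469456
C = 9.1100 * 1.00000000 * 0.63163654 - 8.7700 * 0.98807171 * 0.45469456 = 1.8141
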